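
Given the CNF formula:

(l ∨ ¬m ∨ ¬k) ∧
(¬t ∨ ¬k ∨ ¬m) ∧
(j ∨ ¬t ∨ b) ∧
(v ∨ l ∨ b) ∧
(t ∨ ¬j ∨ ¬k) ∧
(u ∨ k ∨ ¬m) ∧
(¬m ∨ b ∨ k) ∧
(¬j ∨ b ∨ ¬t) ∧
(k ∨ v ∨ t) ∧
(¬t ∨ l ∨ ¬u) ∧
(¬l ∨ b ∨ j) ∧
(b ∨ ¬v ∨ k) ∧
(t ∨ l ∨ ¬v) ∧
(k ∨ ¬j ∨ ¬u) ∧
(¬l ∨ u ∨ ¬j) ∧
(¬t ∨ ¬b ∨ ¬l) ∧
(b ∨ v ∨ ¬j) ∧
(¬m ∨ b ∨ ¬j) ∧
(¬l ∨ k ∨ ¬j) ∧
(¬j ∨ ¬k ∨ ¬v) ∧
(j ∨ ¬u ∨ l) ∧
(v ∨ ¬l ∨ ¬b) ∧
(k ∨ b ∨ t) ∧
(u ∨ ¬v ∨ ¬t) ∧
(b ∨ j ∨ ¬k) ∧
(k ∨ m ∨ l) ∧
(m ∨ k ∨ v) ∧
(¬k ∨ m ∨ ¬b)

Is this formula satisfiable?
Yes

Yes, the formula is satisfiable.

One satisfying assignment is: j=False, u=True, v=True, k=False, m=False, b=True, t=False, l=True

Verification: With this assignment, all 28 clauses evaluate to true.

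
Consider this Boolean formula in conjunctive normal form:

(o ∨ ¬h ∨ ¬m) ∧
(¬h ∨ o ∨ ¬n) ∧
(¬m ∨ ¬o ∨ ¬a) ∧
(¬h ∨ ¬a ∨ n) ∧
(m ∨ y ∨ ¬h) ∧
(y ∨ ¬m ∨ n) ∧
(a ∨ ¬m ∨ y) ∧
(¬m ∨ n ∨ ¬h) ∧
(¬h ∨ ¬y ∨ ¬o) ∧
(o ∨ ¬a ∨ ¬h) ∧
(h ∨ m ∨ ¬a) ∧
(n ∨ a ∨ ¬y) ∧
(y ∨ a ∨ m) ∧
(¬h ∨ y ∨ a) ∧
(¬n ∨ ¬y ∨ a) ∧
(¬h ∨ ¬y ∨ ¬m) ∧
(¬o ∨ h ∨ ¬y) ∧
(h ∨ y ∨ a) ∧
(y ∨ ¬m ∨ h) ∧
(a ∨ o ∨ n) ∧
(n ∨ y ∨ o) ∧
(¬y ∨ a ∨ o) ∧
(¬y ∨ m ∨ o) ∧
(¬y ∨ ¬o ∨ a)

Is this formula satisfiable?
Yes

Yes, the formula is satisfiable.

One satisfying assignment is: o=False, a=True, n=True, m=True, y=True, h=False

Verification: With this assignment, all 24 clauses evaluate to true.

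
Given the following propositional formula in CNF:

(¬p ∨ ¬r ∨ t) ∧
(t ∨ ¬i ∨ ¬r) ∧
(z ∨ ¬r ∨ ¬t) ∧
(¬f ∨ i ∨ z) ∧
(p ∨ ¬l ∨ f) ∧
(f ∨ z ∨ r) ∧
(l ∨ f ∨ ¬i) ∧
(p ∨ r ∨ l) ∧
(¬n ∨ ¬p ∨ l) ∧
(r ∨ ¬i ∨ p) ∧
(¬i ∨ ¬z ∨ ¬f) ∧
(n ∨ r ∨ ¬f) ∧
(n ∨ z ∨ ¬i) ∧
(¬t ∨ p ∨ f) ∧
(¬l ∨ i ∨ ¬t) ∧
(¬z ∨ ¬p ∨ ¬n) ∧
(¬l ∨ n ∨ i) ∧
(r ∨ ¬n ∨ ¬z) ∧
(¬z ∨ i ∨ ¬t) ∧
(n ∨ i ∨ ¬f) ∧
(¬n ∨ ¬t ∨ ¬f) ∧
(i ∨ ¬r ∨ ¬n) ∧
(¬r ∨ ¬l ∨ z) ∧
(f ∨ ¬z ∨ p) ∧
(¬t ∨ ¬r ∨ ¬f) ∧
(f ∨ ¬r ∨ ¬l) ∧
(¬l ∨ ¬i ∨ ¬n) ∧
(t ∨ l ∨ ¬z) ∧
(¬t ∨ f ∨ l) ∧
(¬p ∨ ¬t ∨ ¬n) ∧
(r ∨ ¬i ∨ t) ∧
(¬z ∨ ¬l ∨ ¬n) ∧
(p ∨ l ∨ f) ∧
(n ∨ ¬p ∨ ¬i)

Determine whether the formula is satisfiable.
No

No, the formula is not satisfiable.

No assignment of truth values to the variables can make all 34 clauses true simultaneously.

The formula is UNSAT (unsatisfiable).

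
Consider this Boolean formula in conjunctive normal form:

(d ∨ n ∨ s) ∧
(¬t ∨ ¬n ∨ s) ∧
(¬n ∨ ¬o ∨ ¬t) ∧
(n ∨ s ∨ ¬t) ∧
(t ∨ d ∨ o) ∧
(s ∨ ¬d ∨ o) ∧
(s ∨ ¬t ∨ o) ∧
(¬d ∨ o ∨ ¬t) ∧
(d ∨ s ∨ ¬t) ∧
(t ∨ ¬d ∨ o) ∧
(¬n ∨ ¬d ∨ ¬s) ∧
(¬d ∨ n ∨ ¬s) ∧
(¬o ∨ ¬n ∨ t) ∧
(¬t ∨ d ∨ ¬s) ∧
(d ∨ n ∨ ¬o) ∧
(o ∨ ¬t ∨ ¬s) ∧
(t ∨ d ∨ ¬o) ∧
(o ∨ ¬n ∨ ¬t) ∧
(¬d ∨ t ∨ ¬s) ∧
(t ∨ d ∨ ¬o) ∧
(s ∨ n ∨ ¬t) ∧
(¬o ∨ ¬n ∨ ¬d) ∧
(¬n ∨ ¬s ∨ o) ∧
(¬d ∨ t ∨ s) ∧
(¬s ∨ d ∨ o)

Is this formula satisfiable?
No

No, the formula is not satisfiable.

No assignment of truth values to the variables can make all 25 clauses true simultaneously.

The formula is UNSAT (unsatisfiable).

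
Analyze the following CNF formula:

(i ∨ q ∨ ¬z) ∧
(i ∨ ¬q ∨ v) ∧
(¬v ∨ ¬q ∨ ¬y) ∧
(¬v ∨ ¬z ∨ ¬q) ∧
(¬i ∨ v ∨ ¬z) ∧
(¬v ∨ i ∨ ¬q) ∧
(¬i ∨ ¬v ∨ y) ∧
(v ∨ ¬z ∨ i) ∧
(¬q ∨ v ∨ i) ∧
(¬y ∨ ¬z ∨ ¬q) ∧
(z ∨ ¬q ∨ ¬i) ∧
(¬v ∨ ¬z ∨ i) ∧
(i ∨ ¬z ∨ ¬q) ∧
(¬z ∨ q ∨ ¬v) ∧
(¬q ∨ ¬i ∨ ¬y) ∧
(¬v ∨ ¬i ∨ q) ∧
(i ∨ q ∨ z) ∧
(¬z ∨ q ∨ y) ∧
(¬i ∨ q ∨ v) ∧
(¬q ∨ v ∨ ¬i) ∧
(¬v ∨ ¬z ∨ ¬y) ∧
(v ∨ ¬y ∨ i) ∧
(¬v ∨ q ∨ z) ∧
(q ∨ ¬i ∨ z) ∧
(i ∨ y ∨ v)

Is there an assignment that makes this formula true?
No

No, the formula is not satisfiable.

No assignment of truth values to the variables can make all 25 clauses true simultaneously.

The formula is UNSAT (unsatisfiable).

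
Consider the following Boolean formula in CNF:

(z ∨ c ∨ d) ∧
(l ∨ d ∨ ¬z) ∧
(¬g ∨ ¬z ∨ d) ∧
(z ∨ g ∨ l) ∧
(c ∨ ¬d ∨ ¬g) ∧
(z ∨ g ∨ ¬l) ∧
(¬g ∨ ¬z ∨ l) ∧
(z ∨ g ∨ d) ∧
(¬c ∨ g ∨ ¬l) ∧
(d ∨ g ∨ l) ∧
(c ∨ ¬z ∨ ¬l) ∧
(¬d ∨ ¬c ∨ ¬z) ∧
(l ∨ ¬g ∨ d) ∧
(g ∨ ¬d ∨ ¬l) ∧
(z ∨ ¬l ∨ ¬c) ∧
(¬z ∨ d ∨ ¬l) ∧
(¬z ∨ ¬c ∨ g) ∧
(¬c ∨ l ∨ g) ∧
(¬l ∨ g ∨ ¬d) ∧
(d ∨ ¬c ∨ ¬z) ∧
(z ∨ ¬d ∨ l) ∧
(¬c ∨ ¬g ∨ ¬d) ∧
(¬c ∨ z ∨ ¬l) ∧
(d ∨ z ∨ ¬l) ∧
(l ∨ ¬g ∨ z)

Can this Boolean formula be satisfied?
Yes

Yes, the formula is satisfiable.

One satisfying assignment is: c=False, g=False, z=True, d=True, l=False

Verification: With this assignment, all 25 clauses evaluate to true.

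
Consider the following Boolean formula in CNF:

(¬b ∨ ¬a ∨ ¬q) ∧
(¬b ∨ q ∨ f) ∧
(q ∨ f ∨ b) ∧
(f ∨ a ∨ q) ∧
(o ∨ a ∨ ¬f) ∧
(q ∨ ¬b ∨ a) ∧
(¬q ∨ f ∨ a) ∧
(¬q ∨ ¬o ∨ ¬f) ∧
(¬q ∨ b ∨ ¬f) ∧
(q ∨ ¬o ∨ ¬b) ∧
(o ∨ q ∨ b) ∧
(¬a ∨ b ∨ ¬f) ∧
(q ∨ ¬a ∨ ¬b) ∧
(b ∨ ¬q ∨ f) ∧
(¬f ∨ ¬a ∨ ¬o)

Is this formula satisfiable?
Yes

Yes, the formula is satisfiable.

One satisfying assignment is: o=True, f=True, b=False, q=False, a=False

Verification: With this assignment, all 15 clauses evaluate to true.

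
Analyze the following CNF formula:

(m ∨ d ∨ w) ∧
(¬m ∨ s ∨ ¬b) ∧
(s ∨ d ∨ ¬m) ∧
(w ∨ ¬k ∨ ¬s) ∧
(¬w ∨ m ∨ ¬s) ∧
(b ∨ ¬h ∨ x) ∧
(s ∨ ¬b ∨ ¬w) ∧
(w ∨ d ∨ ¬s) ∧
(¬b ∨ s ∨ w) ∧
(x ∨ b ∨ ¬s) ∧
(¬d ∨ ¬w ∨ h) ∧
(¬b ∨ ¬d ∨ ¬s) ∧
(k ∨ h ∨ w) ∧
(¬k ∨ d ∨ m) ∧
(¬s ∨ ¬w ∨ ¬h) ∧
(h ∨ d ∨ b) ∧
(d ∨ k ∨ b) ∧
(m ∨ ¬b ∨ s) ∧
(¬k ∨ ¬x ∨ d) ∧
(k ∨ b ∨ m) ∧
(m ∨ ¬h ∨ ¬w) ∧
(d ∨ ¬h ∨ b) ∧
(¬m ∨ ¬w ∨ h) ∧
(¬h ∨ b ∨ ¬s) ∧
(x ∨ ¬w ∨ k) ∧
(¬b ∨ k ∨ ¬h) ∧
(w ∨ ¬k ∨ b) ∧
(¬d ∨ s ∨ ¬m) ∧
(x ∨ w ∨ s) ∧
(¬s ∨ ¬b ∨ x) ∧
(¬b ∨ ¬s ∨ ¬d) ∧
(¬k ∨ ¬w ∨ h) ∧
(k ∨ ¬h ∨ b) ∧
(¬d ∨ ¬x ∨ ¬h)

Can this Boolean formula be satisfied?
No

No, the formula is not satisfiable.

No assignment of truth values to the variables can make all 34 clauses true simultaneously.

The formula is UNSAT (unsatisfiable).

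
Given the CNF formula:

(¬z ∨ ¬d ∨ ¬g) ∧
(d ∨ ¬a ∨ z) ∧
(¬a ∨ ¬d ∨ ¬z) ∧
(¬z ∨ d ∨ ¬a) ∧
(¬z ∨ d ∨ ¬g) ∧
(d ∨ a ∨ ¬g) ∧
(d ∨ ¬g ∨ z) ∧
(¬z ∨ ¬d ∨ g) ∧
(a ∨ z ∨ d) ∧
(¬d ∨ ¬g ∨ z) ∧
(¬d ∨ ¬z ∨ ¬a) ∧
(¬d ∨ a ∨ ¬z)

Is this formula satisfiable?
Yes

Yes, the formula is satisfiable.

One satisfying assignment is: a=False, d=False, g=False, z=True

Verification: With this assignment, all 12 clauses evaluate to true.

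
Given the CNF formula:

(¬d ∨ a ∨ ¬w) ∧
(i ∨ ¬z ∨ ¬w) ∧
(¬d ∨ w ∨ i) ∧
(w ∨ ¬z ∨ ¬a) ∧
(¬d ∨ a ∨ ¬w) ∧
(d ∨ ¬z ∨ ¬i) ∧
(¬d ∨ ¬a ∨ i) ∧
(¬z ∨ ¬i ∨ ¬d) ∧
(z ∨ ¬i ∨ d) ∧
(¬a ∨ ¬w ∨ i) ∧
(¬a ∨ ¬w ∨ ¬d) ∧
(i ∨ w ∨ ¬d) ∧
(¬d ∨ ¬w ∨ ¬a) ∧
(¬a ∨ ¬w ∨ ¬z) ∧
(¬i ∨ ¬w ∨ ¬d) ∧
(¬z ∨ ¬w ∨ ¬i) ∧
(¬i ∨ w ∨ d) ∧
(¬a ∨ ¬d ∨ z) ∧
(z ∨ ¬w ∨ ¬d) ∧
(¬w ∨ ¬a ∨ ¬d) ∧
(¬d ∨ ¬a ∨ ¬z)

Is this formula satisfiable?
Yes

Yes, the formula is satisfiable.

One satisfying assignment is: w=False, d=False, z=False, a=False, i=False

Verification: With this assignment, all 21 clauses evaluate to true.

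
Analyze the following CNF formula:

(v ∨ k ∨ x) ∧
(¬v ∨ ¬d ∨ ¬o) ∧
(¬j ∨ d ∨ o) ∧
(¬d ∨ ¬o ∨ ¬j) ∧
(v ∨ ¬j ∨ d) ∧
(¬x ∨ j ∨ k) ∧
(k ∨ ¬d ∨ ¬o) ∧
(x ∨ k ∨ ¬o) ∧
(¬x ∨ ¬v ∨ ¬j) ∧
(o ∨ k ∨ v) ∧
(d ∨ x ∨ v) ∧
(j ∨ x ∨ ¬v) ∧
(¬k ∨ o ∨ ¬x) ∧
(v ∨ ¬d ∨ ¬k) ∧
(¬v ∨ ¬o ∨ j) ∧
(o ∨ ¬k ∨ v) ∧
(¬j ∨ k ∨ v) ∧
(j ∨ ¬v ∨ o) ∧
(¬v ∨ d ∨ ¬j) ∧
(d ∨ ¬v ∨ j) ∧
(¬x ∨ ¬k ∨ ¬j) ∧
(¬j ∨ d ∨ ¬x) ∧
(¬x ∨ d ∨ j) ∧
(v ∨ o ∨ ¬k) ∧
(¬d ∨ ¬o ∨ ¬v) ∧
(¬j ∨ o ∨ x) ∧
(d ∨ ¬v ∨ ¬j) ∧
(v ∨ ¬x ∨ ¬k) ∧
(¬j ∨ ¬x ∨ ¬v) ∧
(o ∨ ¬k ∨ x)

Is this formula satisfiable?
No

No, the formula is not satisfiable.

No assignment of truth values to the variables can make all 30 clauses true simultaneously.

The formula is UNSAT (unsatisfiable).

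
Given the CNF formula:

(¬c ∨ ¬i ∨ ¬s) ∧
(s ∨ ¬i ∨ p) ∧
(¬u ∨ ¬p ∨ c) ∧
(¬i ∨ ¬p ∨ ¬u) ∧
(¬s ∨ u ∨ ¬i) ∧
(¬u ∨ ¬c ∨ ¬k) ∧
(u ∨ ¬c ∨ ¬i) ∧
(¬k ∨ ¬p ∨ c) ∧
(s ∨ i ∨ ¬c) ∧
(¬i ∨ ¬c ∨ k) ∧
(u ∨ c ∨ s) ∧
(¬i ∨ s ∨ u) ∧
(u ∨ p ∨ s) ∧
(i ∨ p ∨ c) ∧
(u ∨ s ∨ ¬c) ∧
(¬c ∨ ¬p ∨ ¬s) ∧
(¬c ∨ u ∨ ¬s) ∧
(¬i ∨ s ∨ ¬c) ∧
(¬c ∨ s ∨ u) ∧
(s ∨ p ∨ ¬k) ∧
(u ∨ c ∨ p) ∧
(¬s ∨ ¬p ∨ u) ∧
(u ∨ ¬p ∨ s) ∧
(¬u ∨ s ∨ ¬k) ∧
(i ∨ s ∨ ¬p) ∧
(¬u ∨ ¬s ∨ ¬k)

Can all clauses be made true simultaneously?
Yes

Yes, the formula is satisfiable.

One satisfying assignment is: i=True, c=False, p=False, k=False, s=True, u=True

Verification: With this assignment, all 26 clauses evaluate to true.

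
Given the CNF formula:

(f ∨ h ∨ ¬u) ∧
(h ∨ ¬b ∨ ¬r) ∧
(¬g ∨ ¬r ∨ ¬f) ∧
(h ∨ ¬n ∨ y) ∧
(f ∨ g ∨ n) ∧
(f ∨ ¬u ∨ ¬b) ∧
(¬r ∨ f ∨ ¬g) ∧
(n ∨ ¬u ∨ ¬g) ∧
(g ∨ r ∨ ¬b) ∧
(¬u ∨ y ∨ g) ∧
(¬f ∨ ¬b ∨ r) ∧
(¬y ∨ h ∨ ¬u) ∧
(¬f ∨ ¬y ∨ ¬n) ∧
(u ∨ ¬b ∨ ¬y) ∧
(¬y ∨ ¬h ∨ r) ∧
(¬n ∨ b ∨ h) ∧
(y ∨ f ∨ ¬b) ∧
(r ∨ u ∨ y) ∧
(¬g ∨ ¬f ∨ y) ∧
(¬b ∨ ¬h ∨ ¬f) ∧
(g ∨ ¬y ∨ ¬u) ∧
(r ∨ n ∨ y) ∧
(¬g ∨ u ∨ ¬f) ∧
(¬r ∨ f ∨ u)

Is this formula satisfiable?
Yes

Yes, the formula is satisfiable.

One satisfying assignment is: r=True, h=False, g=False, u=False, b=False, f=True, n=False, y=False

Verification: With this assignment, all 24 clauses evaluate to true.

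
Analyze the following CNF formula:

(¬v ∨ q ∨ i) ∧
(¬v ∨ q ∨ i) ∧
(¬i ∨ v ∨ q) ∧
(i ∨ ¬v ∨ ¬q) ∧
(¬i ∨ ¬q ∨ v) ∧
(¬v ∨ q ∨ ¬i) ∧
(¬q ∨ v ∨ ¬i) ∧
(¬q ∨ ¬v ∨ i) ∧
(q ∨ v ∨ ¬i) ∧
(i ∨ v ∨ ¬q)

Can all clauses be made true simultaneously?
Yes

Yes, the formula is satisfiable.

One satisfying assignment is: v=False, q=False, i=False

Verification: With this assignment, all 10 clauses evaluate to true.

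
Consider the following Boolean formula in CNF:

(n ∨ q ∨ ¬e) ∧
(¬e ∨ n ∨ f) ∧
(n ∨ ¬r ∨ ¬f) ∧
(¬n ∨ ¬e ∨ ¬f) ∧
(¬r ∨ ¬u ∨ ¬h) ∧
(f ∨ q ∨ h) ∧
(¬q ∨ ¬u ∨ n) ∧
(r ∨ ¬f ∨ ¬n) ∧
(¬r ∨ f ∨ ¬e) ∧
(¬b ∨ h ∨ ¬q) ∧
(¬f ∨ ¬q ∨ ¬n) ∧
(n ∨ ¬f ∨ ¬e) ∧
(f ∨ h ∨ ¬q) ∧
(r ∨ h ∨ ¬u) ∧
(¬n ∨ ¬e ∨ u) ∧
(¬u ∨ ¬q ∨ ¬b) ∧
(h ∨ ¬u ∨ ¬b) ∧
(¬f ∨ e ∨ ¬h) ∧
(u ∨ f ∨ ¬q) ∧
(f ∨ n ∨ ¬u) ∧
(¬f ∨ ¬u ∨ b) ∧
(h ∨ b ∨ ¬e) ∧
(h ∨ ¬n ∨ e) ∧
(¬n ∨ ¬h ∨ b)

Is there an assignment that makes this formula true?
Yes

Yes, the formula is satisfiable.

One satisfying assignment is: r=False, e=False, b=False, n=False, f=True, h=False, u=False, q=True

Verification: With this assignment, all 24 clauses evaluate to true.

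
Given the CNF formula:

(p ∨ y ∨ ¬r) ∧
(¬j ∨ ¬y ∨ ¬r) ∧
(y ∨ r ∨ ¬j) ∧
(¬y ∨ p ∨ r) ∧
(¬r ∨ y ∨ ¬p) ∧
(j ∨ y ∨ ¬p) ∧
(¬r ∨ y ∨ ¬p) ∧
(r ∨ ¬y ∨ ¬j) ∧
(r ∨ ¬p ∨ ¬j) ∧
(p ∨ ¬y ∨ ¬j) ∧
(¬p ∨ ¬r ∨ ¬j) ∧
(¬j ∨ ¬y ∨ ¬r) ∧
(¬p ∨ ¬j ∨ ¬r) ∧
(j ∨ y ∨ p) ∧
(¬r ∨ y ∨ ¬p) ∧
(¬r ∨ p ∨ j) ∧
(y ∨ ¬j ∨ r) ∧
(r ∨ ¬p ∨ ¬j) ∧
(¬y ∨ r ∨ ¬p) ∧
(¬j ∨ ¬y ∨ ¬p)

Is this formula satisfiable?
Yes

Yes, the formula is satisfiable.

One satisfying assignment is: p=True, r=True, y=True, j=False

Verification: With this assignment, all 20 clauses evaluate to true.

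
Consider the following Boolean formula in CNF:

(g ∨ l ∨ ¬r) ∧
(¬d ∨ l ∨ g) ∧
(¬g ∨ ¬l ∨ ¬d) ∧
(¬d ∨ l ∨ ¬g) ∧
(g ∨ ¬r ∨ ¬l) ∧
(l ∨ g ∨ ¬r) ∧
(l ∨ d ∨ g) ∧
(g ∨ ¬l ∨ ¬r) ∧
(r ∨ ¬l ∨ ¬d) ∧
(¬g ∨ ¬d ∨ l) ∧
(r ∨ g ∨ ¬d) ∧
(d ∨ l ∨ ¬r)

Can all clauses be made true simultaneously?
Yes

Yes, the formula is satisfiable.

One satisfying assignment is: r=False, l=False, g=True, d=False

Verification: With this assignment, all 12 clauses evaluate to true.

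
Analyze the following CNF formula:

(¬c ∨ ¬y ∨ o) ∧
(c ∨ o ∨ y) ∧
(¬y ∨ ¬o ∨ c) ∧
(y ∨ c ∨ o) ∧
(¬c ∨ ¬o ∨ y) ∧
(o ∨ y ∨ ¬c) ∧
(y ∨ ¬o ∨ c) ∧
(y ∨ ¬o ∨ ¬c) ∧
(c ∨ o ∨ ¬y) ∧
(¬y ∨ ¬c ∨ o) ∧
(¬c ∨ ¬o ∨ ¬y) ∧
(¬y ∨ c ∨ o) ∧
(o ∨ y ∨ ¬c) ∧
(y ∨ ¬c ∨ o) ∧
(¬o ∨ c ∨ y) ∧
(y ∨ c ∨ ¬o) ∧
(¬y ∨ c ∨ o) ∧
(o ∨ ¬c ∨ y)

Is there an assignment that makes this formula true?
No

No, the formula is not satisfiable.

No assignment of truth values to the variables can make all 18 clauses true simultaneously.

The formula is UNSAT (unsatisfiable).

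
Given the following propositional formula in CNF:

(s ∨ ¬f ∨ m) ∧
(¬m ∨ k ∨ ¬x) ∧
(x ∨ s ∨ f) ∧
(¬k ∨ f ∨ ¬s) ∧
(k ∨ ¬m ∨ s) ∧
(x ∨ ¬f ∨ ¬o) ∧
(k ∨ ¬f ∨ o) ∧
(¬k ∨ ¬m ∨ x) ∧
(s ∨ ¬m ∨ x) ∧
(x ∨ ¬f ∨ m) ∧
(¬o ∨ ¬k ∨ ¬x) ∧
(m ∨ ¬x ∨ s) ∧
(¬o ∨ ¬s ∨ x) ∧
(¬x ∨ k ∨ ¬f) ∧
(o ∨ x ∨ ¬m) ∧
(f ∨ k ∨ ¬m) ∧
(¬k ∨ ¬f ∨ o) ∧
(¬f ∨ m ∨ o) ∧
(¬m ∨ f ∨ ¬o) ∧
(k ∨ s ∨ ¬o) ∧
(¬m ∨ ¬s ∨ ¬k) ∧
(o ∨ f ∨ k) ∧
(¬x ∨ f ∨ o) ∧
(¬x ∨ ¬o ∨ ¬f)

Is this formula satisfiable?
Yes

Yes, the formula is satisfiable.

One satisfying assignment is: o=True, m=False, s=True, x=True, f=False, k=False

Verification: With this assignment, all 24 clauses evaluate to true.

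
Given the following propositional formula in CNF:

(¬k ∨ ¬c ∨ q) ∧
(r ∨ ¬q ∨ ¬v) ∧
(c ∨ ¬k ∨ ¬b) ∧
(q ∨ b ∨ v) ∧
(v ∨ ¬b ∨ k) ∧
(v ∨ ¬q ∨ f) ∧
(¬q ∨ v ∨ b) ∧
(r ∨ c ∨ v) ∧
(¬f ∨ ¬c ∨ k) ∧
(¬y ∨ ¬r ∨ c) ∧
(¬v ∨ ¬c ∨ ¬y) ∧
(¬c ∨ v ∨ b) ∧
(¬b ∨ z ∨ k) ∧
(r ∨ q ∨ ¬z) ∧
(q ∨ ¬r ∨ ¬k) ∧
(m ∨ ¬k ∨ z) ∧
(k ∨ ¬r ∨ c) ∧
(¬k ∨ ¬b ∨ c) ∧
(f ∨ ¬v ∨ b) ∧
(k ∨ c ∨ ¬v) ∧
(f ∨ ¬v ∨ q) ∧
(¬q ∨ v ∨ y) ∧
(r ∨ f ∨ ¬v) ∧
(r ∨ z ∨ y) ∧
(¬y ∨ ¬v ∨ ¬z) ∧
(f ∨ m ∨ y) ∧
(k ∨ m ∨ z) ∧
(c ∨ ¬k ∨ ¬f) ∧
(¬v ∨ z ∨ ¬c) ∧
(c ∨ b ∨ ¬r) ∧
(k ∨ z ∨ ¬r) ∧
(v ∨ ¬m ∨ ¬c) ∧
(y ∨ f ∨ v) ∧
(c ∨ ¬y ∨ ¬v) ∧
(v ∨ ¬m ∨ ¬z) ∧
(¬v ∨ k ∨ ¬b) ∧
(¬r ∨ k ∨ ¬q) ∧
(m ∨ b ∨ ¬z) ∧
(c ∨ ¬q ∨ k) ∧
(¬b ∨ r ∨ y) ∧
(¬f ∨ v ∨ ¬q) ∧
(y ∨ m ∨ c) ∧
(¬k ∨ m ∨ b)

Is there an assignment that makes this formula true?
Yes

Yes, the formula is satisfiable.

One satisfying assignment is: y=False, q=True, v=True, r=True, m=False, b=True, c=True, k=True, f=True, z=True

Verification: With this assignment, all 43 clauses evaluate to true.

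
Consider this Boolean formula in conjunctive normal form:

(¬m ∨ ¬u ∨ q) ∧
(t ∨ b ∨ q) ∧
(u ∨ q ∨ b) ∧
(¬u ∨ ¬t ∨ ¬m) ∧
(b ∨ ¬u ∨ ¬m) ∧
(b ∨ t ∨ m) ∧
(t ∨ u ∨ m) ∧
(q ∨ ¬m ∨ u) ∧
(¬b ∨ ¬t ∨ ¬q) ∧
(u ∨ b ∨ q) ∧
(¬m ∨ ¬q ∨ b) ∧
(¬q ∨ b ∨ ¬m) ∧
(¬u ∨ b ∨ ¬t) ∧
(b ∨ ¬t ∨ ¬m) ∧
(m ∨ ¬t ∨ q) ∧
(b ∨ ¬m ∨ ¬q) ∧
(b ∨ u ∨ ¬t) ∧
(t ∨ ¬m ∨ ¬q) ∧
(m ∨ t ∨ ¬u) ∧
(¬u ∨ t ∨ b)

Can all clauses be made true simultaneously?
No

No, the formula is not satisfiable.

No assignment of truth values to the variables can make all 20 clauses true simultaneously.

The formula is UNSAT (unsatisfiable).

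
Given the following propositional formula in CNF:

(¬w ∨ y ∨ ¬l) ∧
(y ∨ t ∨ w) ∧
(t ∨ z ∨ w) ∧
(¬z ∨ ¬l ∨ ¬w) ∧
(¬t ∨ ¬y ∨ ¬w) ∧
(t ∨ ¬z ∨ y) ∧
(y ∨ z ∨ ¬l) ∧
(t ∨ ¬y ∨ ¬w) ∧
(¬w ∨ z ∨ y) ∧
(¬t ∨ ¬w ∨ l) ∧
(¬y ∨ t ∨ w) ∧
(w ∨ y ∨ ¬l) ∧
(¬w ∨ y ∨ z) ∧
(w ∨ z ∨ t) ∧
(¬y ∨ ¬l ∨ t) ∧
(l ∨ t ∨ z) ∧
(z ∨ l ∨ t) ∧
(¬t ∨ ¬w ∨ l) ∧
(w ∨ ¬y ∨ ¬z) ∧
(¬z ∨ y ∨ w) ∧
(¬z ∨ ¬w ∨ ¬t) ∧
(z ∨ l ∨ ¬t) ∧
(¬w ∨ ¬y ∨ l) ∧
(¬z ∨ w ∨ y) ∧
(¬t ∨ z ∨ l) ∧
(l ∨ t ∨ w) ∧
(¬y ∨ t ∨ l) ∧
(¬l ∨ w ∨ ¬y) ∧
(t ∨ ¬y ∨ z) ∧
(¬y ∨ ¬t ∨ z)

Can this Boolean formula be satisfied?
No

No, the formula is not satisfiable.

No assignment of truth values to the variables can make all 30 clauses true simultaneously.

The formula is UNSAT (unsatisfiable).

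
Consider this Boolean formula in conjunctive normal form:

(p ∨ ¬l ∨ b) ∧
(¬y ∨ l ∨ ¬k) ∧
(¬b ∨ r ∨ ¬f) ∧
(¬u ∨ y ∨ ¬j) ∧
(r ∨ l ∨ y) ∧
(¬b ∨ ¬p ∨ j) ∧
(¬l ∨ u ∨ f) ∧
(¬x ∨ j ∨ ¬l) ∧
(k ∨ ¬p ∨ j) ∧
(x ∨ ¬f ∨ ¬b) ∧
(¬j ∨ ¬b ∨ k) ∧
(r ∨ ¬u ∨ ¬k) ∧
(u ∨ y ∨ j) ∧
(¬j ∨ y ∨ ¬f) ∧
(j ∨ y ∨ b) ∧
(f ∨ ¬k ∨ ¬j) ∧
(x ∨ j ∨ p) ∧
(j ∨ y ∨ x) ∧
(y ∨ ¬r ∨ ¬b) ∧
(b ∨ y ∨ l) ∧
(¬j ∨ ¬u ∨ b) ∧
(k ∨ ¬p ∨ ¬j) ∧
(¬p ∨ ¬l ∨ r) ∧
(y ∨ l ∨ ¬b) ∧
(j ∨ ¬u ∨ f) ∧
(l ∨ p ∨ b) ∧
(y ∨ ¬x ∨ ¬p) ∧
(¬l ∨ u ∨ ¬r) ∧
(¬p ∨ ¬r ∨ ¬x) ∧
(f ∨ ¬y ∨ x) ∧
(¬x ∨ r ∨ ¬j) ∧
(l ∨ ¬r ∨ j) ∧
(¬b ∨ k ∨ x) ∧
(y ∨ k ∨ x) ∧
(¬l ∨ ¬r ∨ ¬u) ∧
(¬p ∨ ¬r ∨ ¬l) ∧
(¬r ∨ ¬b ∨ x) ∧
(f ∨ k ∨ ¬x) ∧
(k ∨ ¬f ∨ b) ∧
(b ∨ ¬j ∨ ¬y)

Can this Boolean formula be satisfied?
No

No, the formula is not satisfiable.

No assignment of truth values to the variables can make all 40 clauses true simultaneously.

The formula is UNSAT (unsatisfiable).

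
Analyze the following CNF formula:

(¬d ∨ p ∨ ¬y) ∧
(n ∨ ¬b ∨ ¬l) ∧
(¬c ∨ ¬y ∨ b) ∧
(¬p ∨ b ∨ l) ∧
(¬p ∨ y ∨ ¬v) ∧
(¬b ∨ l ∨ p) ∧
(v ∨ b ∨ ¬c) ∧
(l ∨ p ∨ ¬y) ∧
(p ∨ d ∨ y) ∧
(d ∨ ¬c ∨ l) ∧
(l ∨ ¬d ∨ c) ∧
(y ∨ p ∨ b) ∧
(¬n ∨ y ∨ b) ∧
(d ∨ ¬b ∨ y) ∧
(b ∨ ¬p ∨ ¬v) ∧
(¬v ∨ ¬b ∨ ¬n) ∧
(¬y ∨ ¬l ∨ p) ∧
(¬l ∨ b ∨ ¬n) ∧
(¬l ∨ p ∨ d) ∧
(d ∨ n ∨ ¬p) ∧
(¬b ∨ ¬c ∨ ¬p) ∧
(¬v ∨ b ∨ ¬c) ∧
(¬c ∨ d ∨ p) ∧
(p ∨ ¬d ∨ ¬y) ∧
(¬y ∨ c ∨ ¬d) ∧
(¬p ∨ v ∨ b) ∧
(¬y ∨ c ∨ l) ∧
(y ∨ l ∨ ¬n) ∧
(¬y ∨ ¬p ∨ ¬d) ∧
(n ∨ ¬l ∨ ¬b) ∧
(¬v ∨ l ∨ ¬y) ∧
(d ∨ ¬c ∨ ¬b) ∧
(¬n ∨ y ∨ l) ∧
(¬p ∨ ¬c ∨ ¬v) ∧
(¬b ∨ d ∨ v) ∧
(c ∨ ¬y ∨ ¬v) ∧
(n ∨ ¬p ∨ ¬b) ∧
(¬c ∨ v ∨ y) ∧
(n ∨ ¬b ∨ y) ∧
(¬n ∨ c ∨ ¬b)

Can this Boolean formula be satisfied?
No

No, the formula is not satisfiable.

No assignment of truth values to the variables can make all 40 clauses true simultaneously.

The formula is UNSAT (unsatisfiable).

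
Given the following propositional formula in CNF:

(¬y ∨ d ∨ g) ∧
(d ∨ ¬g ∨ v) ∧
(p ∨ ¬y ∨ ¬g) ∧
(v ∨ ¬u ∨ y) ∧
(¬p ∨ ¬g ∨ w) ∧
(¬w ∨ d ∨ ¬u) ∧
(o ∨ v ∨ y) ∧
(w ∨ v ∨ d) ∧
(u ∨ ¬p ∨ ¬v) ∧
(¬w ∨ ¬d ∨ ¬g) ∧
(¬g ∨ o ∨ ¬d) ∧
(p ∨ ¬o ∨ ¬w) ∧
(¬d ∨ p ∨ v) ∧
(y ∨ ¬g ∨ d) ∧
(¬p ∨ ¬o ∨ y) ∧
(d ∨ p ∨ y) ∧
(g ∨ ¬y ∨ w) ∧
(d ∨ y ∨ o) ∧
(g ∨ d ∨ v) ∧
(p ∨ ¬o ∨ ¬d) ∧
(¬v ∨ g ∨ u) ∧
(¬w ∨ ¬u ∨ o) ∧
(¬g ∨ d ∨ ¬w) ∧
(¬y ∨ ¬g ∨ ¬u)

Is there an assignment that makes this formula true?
Yes

Yes, the formula is satisfiable.

One satisfying assignment is: w=True, y=True, d=True, p=True, v=False, o=False, u=False, g=False

Verification: With this assignment, all 24 clauses evaluate to true.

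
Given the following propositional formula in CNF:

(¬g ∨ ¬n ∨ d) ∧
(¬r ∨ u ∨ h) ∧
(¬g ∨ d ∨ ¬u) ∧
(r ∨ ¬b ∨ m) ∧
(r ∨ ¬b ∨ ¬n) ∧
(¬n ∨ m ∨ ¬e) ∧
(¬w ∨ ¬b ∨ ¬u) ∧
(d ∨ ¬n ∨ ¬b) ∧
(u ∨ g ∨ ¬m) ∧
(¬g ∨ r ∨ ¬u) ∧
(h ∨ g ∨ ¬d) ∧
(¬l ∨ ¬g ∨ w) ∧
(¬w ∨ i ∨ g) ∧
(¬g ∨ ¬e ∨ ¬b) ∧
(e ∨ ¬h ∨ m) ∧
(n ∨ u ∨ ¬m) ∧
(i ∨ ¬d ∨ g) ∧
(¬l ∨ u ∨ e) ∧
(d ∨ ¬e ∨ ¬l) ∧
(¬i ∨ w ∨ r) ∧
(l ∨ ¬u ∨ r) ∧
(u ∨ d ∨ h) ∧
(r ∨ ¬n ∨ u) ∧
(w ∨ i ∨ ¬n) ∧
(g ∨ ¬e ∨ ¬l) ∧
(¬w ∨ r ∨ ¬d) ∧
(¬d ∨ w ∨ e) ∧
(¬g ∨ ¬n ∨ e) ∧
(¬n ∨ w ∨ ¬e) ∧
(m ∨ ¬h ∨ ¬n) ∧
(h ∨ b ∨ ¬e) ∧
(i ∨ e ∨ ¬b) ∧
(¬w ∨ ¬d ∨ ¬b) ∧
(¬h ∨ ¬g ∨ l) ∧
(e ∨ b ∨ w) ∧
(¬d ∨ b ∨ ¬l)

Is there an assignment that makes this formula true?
Yes

Yes, the formula is satisfiable.

One satisfying assignment is: b=True, d=False, g=False, m=False, l=False, n=False, e=True, h=True, w=False, u=False, i=False, r=True

Verification: With this assignment, all 36 clauses evaluate to true.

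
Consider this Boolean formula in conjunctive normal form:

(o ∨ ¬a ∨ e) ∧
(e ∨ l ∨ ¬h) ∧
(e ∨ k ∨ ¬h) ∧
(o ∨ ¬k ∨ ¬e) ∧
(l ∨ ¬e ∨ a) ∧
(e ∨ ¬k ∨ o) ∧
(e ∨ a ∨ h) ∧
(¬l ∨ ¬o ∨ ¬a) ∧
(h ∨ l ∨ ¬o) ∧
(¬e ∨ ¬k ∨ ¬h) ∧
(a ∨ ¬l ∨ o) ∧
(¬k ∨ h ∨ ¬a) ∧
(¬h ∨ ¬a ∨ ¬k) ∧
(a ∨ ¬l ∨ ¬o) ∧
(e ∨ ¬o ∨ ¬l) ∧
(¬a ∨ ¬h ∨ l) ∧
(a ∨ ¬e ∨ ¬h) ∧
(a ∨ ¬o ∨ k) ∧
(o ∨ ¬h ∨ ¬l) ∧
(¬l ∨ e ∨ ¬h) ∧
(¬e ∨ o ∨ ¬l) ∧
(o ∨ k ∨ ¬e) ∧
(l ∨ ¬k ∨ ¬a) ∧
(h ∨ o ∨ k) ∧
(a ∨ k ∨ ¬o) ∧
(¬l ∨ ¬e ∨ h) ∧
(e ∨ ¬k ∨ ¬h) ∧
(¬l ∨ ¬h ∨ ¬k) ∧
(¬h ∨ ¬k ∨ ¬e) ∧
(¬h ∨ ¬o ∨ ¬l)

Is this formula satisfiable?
No

No, the formula is not satisfiable.

No assignment of truth values to the variables can make all 30 clauses true simultaneously.

The formula is UNSAT (unsatisfiable).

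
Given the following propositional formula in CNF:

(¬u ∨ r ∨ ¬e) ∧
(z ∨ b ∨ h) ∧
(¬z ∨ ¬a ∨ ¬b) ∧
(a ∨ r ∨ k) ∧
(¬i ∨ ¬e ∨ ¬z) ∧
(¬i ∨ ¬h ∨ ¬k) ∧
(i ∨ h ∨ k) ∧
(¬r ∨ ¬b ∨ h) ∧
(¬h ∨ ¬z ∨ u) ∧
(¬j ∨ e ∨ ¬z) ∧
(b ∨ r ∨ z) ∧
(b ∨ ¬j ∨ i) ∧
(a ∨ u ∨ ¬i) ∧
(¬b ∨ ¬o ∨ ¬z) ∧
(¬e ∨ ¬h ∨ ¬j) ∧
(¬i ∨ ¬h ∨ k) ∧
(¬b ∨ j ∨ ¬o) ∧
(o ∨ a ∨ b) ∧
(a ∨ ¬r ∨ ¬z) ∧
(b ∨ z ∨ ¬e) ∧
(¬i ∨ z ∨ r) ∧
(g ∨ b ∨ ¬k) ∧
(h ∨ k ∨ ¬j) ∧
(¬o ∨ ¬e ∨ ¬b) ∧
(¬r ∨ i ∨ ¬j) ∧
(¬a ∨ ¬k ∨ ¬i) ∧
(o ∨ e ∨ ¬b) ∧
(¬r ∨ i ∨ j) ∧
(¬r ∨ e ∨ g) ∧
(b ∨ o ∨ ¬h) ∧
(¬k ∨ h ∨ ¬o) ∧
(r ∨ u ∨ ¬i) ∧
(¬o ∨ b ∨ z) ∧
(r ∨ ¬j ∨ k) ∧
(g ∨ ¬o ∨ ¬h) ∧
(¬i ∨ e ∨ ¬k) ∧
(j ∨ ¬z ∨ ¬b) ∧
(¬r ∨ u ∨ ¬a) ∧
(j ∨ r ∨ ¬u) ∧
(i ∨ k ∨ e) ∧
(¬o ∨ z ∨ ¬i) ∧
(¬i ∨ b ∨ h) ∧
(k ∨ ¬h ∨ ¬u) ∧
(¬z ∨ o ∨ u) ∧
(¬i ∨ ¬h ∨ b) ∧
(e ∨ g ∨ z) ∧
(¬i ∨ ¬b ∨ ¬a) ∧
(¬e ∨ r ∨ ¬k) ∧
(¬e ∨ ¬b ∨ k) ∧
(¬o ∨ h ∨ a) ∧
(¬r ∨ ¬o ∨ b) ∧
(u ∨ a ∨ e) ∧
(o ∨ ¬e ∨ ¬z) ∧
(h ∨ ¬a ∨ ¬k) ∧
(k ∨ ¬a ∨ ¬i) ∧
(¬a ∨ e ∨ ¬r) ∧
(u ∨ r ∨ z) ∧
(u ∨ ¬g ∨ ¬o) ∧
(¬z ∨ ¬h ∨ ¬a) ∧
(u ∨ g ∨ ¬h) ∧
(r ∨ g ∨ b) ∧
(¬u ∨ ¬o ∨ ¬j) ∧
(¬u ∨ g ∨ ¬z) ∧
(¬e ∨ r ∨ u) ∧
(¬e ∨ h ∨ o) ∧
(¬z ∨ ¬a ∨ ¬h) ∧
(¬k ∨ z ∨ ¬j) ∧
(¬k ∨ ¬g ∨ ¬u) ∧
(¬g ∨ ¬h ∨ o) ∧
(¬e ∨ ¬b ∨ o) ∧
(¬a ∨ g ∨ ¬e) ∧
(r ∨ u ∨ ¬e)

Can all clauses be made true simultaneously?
No

No, the formula is not satisfiable.

No assignment of truth values to the variables can make all 72 clauses true simultaneously.

The formula is UNSAT (unsatisfiable).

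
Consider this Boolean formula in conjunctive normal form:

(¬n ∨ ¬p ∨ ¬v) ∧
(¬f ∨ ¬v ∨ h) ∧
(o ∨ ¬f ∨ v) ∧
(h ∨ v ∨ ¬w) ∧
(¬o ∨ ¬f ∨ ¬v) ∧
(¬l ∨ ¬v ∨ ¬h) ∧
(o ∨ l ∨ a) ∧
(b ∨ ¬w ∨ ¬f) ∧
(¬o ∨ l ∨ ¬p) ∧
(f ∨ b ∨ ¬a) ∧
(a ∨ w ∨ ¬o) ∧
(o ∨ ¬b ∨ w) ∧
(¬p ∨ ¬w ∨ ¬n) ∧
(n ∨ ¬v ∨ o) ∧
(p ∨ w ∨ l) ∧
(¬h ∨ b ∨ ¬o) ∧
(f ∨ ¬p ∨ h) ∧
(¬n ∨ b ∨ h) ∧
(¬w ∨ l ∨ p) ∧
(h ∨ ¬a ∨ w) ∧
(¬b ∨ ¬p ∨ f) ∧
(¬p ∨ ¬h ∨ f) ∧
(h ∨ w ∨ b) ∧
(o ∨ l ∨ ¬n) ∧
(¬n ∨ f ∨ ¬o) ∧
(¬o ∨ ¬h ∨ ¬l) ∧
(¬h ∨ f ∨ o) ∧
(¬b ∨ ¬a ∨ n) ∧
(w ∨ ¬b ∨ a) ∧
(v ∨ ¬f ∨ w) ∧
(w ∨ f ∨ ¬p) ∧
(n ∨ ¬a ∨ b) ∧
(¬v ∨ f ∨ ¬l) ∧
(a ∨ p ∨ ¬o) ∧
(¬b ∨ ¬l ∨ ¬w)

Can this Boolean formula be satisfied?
No

No, the formula is not satisfiable.

No assignment of truth values to the variables can make all 35 clauses true simultaneously.

The formula is UNSAT (unsatisfiable).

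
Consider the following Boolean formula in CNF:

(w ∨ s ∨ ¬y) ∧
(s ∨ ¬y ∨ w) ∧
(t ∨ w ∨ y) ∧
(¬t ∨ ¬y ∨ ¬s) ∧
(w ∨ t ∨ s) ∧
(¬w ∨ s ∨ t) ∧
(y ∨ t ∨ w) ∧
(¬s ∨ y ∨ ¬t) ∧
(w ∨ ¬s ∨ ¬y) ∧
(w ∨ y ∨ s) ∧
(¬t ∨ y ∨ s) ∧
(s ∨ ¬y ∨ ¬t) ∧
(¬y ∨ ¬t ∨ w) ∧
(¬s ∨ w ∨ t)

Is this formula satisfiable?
Yes

Yes, the formula is satisfiable.

One satisfying assignment is: y=False, t=False, s=True, w=True

Verification: With this assignment, all 14 clauses evaluate to true.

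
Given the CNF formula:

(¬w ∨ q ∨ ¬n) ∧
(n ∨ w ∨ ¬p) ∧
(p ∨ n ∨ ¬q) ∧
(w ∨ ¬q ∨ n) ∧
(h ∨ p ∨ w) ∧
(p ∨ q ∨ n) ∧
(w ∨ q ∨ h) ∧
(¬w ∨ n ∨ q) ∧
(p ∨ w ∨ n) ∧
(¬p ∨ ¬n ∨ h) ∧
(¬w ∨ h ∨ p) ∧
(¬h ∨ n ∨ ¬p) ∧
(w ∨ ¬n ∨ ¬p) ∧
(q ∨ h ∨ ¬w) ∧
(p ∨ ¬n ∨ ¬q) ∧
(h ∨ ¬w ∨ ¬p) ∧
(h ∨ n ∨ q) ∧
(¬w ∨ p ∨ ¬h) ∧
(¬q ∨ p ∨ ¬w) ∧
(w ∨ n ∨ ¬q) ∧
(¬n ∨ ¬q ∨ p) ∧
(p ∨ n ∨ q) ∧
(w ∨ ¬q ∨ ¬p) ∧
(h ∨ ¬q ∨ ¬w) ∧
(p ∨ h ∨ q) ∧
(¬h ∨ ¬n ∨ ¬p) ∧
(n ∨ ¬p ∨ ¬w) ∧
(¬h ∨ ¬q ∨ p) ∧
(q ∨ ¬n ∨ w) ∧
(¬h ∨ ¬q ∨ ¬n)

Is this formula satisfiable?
No

No, the formula is not satisfiable.

No assignment of truth values to the variables can make all 30 clauses true simultaneously.

The formula is UNSAT (unsatisfiable).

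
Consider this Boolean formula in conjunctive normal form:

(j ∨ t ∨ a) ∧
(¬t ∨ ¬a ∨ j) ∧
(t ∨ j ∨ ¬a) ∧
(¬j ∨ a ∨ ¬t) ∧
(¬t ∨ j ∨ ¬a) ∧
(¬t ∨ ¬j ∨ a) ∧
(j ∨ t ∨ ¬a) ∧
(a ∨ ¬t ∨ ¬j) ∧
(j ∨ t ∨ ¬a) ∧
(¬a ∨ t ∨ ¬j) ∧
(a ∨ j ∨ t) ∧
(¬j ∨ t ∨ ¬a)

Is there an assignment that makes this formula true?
Yes

Yes, the formula is satisfiable.

One satisfying assignment is: a=False, t=True, j=False

Verification: With this assignment, all 12 clauses evaluate to true.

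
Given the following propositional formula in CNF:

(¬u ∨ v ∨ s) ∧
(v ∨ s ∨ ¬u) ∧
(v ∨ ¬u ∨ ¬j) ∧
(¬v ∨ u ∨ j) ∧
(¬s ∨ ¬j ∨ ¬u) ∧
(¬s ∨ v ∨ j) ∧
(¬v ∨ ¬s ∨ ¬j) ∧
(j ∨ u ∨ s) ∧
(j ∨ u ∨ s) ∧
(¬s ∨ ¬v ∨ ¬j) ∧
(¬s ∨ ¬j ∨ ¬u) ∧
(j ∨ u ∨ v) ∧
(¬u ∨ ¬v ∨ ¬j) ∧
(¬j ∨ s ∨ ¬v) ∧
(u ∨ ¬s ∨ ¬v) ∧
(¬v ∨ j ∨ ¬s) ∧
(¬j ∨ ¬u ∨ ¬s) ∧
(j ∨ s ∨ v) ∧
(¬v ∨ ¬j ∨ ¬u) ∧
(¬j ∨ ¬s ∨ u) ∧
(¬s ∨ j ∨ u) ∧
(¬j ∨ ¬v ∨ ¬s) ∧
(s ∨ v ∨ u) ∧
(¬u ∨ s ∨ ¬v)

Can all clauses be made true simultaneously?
No

No, the formula is not satisfiable.

No assignment of truth values to the variables can make all 24 clauses true simultaneously.

The formula is UNSAT (unsatisfiable).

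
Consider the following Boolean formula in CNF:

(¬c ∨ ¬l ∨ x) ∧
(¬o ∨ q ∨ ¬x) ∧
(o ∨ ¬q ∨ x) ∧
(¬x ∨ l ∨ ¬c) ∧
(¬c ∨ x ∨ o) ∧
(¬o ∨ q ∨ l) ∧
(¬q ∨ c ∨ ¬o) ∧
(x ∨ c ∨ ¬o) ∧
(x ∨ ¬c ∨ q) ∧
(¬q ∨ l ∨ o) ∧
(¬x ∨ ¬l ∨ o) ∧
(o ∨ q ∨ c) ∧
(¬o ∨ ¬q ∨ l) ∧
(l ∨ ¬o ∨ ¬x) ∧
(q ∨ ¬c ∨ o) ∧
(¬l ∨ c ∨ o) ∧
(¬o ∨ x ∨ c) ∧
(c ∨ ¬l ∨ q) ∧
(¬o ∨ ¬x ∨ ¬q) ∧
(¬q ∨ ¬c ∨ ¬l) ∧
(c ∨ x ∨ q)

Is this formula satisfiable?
No

No, the formula is not satisfiable.

No assignment of truth values to the variables can make all 21 clauses true simultaneously.

The formula is UNSAT (unsatisfiable).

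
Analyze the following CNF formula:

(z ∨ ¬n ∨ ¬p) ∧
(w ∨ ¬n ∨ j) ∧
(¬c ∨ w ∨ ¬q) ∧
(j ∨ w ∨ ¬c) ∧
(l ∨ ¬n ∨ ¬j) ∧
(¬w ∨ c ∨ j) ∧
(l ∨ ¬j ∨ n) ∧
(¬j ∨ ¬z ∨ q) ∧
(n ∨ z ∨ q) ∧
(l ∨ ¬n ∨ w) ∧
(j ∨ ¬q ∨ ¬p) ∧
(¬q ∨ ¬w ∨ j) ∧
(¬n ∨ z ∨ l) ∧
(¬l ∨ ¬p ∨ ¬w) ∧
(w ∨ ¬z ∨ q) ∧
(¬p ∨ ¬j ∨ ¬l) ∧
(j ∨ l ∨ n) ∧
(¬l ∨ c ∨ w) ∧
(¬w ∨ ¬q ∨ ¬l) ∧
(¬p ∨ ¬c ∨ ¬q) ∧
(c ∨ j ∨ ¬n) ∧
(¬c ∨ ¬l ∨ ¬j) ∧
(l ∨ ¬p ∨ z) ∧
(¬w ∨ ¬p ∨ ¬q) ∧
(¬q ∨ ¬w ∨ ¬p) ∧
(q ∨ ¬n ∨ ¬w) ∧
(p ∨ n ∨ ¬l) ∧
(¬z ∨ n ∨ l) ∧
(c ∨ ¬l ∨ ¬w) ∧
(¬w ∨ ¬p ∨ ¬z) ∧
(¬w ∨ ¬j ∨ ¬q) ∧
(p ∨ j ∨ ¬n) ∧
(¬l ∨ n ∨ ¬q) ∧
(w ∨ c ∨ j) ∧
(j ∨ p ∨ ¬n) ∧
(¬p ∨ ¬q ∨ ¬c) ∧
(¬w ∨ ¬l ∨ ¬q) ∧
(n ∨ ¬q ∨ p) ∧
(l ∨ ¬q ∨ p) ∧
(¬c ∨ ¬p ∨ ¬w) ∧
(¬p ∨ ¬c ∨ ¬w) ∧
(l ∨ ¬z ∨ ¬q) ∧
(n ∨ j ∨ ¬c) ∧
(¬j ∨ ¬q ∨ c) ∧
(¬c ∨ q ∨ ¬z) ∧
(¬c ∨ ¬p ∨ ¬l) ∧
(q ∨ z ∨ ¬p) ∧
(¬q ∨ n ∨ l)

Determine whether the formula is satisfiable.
No

No, the formula is not satisfiable.

No assignment of truth values to the variables can make all 48 clauses true simultaneously.

The formula is UNSAT (unsatisfiable).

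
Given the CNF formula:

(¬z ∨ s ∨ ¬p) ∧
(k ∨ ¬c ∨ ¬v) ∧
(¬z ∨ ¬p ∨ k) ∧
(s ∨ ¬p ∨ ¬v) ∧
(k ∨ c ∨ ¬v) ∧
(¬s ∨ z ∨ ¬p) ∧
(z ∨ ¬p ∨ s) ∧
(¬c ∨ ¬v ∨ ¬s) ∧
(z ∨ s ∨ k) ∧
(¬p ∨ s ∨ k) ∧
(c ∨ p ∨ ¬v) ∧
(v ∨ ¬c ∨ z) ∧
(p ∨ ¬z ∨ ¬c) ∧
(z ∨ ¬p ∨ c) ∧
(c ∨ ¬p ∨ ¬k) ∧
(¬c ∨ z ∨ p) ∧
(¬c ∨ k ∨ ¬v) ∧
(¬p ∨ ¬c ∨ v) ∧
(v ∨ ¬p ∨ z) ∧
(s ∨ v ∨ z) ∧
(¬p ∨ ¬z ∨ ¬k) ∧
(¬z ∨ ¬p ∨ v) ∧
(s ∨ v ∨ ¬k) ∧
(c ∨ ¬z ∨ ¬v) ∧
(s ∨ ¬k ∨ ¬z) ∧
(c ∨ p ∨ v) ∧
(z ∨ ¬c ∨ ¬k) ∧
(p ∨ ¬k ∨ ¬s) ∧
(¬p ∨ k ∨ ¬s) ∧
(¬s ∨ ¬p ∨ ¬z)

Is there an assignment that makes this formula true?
No

No, the formula is not satisfiable.

No assignment of truth values to the variables can make all 30 clauses true simultaneously.

The formula is UNSAT (unsatisfiable).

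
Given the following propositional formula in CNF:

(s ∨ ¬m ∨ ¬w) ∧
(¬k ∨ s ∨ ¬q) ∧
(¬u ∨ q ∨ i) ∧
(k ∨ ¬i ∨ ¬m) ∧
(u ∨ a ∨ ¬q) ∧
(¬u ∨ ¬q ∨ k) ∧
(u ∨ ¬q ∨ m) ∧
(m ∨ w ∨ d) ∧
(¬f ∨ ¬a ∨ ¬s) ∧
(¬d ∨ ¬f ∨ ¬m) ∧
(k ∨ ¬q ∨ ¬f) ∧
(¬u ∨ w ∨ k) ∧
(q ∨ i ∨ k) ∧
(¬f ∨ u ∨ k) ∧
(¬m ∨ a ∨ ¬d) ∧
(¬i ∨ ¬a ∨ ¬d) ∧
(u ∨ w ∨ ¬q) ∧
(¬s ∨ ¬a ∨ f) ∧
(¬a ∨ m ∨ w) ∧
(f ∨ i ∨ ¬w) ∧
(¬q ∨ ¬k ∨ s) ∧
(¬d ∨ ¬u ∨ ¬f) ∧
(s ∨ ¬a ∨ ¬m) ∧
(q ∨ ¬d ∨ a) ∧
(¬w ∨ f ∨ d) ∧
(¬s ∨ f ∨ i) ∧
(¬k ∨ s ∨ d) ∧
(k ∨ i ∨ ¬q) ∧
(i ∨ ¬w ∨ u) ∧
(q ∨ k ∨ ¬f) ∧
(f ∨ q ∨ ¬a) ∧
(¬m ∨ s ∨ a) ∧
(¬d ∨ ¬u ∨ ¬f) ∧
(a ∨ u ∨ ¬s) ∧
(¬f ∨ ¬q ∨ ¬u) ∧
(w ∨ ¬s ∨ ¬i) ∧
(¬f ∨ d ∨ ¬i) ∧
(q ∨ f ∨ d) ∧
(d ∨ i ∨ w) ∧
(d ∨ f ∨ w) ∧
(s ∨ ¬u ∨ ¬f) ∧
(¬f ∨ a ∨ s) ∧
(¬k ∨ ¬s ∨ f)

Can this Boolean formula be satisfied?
No

No, the formula is not satisfiable.

No assignment of truth values to the variables can make all 43 clauses true simultaneously.

The formula is UNSAT (unsatisfiable).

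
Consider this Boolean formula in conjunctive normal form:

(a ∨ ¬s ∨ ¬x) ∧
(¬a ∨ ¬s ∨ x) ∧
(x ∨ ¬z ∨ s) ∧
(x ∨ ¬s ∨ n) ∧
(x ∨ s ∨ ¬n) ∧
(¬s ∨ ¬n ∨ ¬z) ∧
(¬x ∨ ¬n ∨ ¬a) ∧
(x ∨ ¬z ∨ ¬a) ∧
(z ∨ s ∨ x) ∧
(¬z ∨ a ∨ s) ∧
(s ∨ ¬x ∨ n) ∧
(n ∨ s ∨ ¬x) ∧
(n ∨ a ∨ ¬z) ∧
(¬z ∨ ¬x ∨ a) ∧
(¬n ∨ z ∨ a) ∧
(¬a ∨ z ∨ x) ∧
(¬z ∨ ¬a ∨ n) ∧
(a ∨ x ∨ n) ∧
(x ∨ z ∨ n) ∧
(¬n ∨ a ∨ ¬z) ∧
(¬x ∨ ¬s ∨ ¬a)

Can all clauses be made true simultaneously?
No

No, the formula is not satisfiable.

No assignment of truth values to the variables can make all 21 clauses true simultaneously.

The formula is UNSAT (unsatisfiable).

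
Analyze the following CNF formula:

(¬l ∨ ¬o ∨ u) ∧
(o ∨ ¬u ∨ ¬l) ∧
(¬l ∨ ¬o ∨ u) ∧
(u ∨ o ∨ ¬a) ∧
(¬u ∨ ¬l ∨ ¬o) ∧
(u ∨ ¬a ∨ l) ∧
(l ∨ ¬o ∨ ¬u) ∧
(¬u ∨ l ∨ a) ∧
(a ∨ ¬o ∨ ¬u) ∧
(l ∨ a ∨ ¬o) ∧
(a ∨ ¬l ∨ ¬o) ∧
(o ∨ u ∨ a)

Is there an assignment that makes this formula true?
Yes

Yes, the formula is satisfiable.

One satisfying assignment is: o=False, u=True, a=True, l=False

Verification: With this assignment, all 12 clauses evaluate to true.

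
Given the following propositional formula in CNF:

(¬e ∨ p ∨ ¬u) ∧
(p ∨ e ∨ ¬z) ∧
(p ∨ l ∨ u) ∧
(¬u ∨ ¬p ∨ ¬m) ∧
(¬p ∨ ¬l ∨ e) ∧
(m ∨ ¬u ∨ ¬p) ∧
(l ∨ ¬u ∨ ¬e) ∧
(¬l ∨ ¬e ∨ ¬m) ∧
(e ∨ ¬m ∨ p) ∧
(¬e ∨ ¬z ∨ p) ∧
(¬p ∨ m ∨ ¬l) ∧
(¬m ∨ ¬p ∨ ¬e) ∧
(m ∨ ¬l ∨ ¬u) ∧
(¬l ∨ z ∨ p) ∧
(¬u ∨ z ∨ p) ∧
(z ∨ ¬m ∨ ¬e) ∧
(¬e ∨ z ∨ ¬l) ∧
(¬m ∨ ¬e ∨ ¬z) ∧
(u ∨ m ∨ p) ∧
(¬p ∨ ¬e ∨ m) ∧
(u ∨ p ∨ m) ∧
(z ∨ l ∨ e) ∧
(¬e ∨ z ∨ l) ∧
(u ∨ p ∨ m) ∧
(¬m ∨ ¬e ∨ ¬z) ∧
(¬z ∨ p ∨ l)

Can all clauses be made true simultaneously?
Yes

Yes, the formula is satisfiable.

One satisfying assignment is: e=False, u=False, m=False, p=True, z=True, l=False

Verification: With this assignment, all 26 clauses evaluate to true.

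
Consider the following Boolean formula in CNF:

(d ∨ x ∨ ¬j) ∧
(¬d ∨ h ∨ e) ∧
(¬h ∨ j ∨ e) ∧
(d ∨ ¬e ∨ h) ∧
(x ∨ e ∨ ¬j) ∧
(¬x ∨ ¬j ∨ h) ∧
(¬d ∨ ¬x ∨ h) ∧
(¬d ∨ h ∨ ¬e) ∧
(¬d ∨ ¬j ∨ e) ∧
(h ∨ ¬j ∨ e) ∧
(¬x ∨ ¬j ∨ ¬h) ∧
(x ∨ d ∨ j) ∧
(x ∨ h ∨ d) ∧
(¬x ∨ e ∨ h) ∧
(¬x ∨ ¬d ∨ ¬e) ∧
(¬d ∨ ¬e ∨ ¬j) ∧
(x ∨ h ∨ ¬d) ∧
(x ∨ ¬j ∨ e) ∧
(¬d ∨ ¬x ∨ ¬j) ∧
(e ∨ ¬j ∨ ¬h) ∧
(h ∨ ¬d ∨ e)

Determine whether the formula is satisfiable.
Yes

Yes, the formula is satisfiable.

One satisfying assignment is: d=False, j=False, h=True, x=True, e=True

Verification: With this assignment, all 21 clauses evaluate to true.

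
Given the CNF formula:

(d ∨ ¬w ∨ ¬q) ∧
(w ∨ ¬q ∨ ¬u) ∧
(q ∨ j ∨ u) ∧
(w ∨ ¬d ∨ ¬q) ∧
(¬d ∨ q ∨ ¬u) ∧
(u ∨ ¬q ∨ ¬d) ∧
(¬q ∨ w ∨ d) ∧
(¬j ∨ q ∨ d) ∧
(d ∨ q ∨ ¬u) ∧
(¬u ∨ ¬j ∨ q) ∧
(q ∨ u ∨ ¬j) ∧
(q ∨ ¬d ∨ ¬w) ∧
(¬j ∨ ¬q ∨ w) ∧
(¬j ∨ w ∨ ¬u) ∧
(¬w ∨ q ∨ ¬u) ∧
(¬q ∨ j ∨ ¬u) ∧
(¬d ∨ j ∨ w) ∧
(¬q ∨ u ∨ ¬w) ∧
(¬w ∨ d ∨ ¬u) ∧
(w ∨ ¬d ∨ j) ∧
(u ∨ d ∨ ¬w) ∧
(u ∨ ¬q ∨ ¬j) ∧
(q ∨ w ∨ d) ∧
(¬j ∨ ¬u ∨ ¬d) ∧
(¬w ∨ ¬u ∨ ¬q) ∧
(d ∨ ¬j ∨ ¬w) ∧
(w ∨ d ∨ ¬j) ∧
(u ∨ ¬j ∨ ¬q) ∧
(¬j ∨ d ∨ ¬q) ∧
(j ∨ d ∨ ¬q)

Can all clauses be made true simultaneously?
No

No, the formula is not satisfiable.

No assignment of truth values to the variables can make all 30 clauses true simultaneously.

The formula is UNSAT (unsatisfiable).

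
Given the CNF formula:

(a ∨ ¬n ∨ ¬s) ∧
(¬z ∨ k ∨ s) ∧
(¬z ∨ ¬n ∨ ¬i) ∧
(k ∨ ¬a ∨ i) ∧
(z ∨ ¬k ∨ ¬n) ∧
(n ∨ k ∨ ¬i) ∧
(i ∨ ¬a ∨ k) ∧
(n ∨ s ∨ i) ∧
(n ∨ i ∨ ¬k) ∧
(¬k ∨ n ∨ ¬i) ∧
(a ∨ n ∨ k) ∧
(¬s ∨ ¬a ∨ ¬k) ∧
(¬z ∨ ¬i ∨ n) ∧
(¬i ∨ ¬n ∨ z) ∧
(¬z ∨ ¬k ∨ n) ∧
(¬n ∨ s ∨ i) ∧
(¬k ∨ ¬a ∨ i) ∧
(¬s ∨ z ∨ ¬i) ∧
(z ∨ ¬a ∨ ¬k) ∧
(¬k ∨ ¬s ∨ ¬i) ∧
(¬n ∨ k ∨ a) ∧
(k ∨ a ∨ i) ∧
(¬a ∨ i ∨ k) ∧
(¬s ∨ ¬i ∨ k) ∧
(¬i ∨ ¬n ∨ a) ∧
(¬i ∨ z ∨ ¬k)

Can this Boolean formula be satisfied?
No

No, the formula is not satisfiable.

No assignment of truth values to the variables can make all 26 clauses true simultaneously.

The formula is UNSAT (unsatisfiable).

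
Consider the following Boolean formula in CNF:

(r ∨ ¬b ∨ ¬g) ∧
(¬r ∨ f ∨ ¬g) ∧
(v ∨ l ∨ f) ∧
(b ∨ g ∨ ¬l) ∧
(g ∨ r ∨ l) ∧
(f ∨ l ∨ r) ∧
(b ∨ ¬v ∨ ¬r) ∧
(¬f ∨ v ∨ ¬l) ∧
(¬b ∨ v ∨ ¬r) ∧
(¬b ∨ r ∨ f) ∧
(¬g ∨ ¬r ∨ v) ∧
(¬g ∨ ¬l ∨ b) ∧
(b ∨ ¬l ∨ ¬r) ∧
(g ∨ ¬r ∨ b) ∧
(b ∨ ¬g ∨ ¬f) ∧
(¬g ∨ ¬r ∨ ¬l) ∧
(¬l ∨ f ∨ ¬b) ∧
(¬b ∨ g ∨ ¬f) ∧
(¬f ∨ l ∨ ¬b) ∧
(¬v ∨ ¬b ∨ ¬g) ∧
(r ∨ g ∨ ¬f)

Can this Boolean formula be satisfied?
Yes

Yes, the formula is satisfiable.

One satisfying assignment is: f=False, v=True, b=True, g=False, l=False, r=True

Verification: With this assignment, all 21 clauses evaluate to true.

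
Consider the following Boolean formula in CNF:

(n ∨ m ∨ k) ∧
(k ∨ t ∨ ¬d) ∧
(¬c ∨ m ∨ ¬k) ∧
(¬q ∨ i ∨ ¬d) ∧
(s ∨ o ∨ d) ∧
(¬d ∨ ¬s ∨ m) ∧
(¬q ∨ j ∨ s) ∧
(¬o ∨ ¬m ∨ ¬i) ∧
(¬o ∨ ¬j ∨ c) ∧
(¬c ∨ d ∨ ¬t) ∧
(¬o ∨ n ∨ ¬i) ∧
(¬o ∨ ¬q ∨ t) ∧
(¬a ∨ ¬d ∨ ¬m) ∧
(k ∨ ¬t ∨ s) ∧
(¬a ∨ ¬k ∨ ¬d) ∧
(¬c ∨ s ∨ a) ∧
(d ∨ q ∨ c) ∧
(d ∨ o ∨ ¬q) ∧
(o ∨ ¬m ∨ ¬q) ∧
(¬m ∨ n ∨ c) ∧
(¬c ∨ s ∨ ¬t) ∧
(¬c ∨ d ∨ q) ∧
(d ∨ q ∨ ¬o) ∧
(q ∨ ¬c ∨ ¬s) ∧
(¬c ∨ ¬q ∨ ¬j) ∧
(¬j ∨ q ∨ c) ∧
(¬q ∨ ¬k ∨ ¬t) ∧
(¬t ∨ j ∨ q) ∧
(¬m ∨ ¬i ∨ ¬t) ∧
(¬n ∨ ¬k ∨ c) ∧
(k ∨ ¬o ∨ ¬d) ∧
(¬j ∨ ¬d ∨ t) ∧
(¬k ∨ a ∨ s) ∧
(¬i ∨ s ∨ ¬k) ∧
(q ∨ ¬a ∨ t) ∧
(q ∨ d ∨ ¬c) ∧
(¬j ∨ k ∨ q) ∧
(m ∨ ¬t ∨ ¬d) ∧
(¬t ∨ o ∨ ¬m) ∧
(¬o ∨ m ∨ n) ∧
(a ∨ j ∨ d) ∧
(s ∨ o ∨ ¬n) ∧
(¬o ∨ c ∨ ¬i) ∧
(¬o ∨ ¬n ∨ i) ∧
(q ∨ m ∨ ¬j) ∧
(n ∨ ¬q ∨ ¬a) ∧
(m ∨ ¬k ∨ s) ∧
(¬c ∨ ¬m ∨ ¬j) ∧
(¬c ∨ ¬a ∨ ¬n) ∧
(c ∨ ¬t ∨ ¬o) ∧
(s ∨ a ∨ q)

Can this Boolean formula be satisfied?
No

No, the formula is not satisfiable.

No assignment of truth values to the variables can make all 51 clauses true simultaneously.

The formula is UNSAT (unsatisfiable).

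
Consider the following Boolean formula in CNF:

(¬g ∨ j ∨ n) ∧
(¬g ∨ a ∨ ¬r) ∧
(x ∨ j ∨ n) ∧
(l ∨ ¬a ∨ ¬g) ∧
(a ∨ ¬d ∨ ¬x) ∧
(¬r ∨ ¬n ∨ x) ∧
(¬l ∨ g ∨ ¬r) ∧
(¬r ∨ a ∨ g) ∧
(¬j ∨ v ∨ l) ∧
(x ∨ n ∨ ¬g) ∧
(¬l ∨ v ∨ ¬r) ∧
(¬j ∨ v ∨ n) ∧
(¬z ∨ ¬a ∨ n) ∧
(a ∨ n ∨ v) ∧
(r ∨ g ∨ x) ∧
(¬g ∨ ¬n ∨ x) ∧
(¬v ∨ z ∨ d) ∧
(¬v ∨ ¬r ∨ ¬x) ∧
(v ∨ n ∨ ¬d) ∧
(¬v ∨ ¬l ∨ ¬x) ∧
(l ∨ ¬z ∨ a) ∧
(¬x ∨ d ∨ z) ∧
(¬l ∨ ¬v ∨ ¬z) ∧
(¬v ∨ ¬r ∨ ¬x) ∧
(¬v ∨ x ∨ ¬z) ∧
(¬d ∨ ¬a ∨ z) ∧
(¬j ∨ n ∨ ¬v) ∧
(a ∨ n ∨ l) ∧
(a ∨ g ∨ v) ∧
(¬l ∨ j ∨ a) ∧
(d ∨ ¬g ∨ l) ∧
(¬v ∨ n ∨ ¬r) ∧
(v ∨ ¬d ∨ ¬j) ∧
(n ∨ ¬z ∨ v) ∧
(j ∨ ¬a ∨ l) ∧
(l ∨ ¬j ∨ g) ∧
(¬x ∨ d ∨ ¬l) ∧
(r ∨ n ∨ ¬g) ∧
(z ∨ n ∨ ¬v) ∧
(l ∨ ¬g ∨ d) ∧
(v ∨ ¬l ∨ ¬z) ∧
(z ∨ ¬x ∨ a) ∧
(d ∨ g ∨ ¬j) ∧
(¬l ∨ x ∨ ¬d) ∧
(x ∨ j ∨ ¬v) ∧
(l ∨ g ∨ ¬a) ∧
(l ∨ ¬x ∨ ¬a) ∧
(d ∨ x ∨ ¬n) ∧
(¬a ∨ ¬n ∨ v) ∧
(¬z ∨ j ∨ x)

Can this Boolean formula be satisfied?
No

No, the formula is not satisfiable.

No assignment of truth values to the variables can make all 50 clauses true simultaneously.

The formula is UNSAT (unsatisfiable).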